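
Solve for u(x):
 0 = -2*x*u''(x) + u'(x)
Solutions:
 u(x) = C1 + C2*x^(3/2)


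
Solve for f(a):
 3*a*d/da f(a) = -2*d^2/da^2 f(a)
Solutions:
 f(a) = C1 + C2*erf(sqrt(3)*a/2)


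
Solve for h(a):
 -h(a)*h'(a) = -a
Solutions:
 h(a) = -sqrt(C1 + a^2)
 h(a) = sqrt(C1 + a^2)


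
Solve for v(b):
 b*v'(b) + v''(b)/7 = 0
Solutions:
 v(b) = C1 + C2*erf(sqrt(14)*b/2)


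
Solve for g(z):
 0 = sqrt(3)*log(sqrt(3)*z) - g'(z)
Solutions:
 g(z) = C1 + sqrt(3)*z*log(z) - sqrt(3)*z + sqrt(3)*z*log(3)/2


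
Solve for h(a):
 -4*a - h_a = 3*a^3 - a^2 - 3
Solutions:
 h(a) = C1 - 3*a^4/4 + a^3/3 - 2*a^2 + 3*a


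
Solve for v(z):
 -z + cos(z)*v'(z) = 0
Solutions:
 v(z) = C1 + Integral(z/cos(z), z)


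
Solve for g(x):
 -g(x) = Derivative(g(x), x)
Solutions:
 g(x) = C1*exp(-x)


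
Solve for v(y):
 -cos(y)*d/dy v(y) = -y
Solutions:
 v(y) = C1 + Integral(y/cos(y), y)


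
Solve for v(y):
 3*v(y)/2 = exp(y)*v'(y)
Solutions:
 v(y) = C1*exp(-3*exp(-y)/2)


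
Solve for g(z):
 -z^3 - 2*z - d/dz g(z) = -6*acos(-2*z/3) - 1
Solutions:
 g(z) = C1 - z^4/4 - z^2 + 6*z*acos(-2*z/3) + z + 3*sqrt(9 - 4*z^2)


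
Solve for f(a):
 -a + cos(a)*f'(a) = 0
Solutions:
 f(a) = C1 + Integral(a/cos(a), a)


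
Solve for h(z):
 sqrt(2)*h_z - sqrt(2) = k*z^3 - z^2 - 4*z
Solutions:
 h(z) = C1 + sqrt(2)*k*z^4/8 - sqrt(2)*z^3/6 - sqrt(2)*z^2 + z


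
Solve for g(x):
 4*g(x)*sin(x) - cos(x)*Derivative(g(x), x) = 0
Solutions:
 g(x) = C1/cos(x)^4


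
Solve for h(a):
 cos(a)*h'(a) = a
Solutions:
 h(a) = C1 + Integral(a/cos(a), a)


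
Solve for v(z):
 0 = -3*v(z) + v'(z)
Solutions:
 v(z) = C1*exp(3*z)


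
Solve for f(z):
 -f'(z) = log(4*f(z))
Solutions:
 Integral(1/(log(_y) + 2*log(2)), (_y, f(z))) = C1 - z


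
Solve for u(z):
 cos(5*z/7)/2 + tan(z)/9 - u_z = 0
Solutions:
 u(z) = C1 - log(cos(z))/9 + 7*sin(5*z/7)/10


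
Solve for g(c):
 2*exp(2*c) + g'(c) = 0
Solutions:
 g(c) = C1 - exp(2*c)


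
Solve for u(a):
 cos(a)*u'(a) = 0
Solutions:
 u(a) = C1


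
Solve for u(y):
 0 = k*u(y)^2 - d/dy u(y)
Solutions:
 u(y) = -1/(C1 + k*y)


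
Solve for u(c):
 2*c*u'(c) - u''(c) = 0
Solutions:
 u(c) = C1 + C2*erfi(c)


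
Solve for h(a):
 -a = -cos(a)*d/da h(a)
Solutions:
 h(a) = C1 + Integral(a/cos(a), a)


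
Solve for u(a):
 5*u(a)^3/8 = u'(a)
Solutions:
 u(a) = -2*sqrt(-1/(C1 + 5*a))
 u(a) = 2*sqrt(-1/(C1 + 5*a))


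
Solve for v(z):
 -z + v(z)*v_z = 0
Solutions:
 v(z) = -sqrt(C1 + z^2)
 v(z) = sqrt(C1 + z^2)


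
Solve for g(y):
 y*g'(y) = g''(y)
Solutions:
 g(y) = C1 + C2*erfi(sqrt(2)*y/2)


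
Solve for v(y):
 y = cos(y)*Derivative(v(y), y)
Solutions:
 v(y) = C1 + Integral(y/cos(y), y)


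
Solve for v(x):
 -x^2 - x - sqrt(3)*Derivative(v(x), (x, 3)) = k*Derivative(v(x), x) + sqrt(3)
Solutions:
 v(x) = C1 + C2*exp(-3^(3/4)*x*sqrt(-k)/3) + C3*exp(3^(3/4)*x*sqrt(-k)/3) - x^3/(3*k) - x^2/(2*k) - sqrt(3)*x/k + 2*sqrt(3)*x/k^2


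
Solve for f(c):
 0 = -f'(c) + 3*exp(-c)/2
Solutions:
 f(c) = C1 - 3*exp(-c)/2


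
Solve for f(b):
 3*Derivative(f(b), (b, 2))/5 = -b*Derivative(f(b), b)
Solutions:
 f(b) = C1 + C2*erf(sqrt(30)*b/6)


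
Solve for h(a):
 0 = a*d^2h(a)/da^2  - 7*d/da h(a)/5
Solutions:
 h(a) = C1 + C2*a^(12/5)


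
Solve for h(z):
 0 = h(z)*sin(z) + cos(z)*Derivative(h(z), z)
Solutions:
 h(z) = C1*cos(z)


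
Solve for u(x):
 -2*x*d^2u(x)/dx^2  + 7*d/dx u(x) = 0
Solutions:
 u(x) = C1 + C2*x^(9/2)


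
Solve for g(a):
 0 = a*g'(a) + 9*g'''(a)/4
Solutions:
 g(a) = C1 + Integral(C2*airyai(-2^(2/3)*3^(1/3)*a/3) + C3*airybi(-2^(2/3)*3^(1/3)*a/3), a)


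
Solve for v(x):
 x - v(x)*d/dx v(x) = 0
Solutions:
 v(x) = -sqrt(C1 + x^2)
 v(x) = sqrt(C1 + x^2)


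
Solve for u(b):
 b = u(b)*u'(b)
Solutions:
 u(b) = -sqrt(C1 + b^2)
 u(b) = sqrt(C1 + b^2)


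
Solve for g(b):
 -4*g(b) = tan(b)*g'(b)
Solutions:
 g(b) = C1/sin(b)^4


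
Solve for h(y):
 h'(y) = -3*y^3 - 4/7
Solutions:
 h(y) = C1 - 3*y^4/4 - 4*y/7


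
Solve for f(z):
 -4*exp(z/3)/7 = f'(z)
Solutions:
 f(z) = C1 - 12*exp(z/3)/7


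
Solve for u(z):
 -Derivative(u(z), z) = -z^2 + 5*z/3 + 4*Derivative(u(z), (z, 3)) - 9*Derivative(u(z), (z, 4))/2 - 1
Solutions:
 u(z) = C1 + C2*exp(z*(-(351*sqrt(57) + 2699)^(1/3) - 64/(351*sqrt(57) + 2699)^(1/3) + 16)/54)*sin(sqrt(3)*z*(-(351*sqrt(57) + 2699)^(1/3) + 64/(351*sqrt(57) + 2699)^(1/3))/54) + C3*exp(z*(-(351*sqrt(57) + 2699)^(1/3) - 64/(351*sqrt(57) + 2699)^(1/3) + 16)/54)*cos(sqrt(3)*z*(-(351*sqrt(57) + 2699)^(1/3) + 64/(351*sqrt(57) + 2699)^(1/3))/54) + C4*exp(z*(64/(351*sqrt(57) + 2699)^(1/3) + 8 + (351*sqrt(57) + 2699)^(1/3))/27) + z^3/3 - 5*z^2/6 - 7*z


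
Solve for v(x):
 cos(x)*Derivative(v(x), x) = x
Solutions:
 v(x) = C1 + Integral(x/cos(x), x)


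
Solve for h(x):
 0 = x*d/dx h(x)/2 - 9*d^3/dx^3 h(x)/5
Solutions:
 h(x) = C1 + Integral(C2*airyai(60^(1/3)*x/6) + C3*airybi(60^(1/3)*x/6), x)


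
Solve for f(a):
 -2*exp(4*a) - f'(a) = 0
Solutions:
 f(a) = C1 - exp(4*a)/2


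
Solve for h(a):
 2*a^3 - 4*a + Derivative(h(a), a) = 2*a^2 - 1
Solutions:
 h(a) = C1 - a^4/2 + 2*a^3/3 + 2*a^2 - a


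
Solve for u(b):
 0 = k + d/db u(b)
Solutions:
 u(b) = C1 - b*k


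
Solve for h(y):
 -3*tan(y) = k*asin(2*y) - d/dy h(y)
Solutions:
 h(y) = C1 + k*(y*asin(2*y) + sqrt(1 - 4*y^2)/2) - 3*log(cos(y))


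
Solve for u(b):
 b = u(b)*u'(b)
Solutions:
 u(b) = -sqrt(C1 + b^2)
 u(b) = sqrt(C1 + b^2)


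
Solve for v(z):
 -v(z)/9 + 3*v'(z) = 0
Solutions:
 v(z) = C1*exp(z/27)


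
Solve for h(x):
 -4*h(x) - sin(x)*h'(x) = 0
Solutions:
 h(x) = C1*(cos(x)^2 + 2*cos(x) + 1)/(cos(x)^2 - 2*cos(x) + 1)


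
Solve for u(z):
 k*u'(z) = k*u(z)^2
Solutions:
 u(z) = -1/(C1 + z)


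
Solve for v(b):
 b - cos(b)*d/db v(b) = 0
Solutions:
 v(b) = C1 + Integral(b/cos(b), b)


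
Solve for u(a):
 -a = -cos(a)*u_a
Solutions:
 u(a) = C1 + Integral(a/cos(a), a)


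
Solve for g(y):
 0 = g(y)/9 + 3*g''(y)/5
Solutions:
 g(y) = C1*sin(sqrt(15)*y/9) + C2*cos(sqrt(15)*y/9)


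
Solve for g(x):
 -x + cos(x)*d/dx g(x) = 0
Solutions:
 g(x) = C1 + Integral(x/cos(x), x)


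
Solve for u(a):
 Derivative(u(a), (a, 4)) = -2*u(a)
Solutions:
 u(a) = (C1*sin(2^(3/4)*a/2) + C2*cos(2^(3/4)*a/2))*exp(-2^(3/4)*a/2) + (C3*sin(2^(3/4)*a/2) + C4*cos(2^(3/4)*a/2))*exp(2^(3/4)*a/2)


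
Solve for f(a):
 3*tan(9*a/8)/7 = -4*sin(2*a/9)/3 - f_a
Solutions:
 f(a) = C1 + 8*log(cos(9*a/8))/21 + 6*cos(2*a/9)


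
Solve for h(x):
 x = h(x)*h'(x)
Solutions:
 h(x) = -sqrt(C1 + x^2)
 h(x) = sqrt(C1 + x^2)


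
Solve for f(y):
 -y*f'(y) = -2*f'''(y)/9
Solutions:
 f(y) = C1 + Integral(C2*airyai(6^(2/3)*y/2) + C3*airybi(6^(2/3)*y/2), y)


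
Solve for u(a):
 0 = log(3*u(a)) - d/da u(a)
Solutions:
 -Integral(1/(log(_y) + log(3)), (_y, u(a))) = C1 - a


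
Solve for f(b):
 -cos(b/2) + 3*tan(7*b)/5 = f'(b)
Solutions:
 f(b) = C1 - 3*log(cos(7*b))/35 - 2*sin(b/2)


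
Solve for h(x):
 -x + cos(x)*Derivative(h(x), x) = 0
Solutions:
 h(x) = C1 + Integral(x/cos(x), x)


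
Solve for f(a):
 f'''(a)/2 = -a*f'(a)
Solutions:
 f(a) = C1 + Integral(C2*airyai(-2^(1/3)*a) + C3*airybi(-2^(1/3)*a), a)


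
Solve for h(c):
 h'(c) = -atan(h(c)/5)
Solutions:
 Integral(1/atan(_y/5), (_y, h(c))) = C1 - c


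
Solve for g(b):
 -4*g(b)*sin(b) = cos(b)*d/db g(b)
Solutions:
 g(b) = C1*cos(b)^4


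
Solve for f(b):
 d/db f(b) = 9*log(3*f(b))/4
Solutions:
 -4*Integral(1/(log(_y) + log(3)), (_y, f(b)))/9 = C1 - b


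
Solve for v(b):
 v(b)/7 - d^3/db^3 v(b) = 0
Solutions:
 v(b) = C3*exp(7^(2/3)*b/7) + (C1*sin(sqrt(3)*7^(2/3)*b/14) + C2*cos(sqrt(3)*7^(2/3)*b/14))*exp(-7^(2/3)*b/14)


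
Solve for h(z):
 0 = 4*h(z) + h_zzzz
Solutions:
 h(z) = (C1*sin(z) + C2*cos(z))*exp(-z) + (C3*sin(z) + C4*cos(z))*exp(z)


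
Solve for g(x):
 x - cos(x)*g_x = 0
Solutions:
 g(x) = C1 + Integral(x/cos(x), x)


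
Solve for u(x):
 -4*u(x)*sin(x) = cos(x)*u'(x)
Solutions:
 u(x) = C1*cos(x)^4


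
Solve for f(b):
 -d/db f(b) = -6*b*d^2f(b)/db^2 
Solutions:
 f(b) = C1 + C2*b^(7/6)


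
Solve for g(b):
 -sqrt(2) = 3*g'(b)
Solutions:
 g(b) = C1 - sqrt(2)*b/3


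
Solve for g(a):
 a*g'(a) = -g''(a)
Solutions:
 g(a) = C1 + C2*erf(sqrt(2)*a/2)


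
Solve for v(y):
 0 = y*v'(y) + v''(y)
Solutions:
 v(y) = C1 + C2*erf(sqrt(2)*y/2)


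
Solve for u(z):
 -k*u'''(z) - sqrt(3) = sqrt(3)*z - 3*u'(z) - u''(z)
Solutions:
 u(z) = C1 + C2*exp(z*(1 - sqrt(12*k + 1))/(2*k)) + C3*exp(z*(sqrt(12*k + 1) + 1)/(2*k)) + sqrt(3)*z^2/6 + 2*sqrt(3)*z/9


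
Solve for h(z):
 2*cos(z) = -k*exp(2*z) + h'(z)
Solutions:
 h(z) = C1 + k*exp(2*z)/2 + 2*sin(z)


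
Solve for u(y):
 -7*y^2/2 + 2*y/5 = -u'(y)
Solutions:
 u(y) = C1 + 7*y^3/6 - y^2/5


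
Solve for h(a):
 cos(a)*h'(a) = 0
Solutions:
 h(a) = C1


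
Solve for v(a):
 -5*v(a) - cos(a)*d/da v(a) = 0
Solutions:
 v(a) = C1*sqrt(sin(a) - 1)*(sin(a)^2 - 2*sin(a) + 1)/(sqrt(sin(a) + 1)*(sin(a)^2 + 2*sin(a) + 1))


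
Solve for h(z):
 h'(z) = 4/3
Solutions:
 h(z) = C1 + 4*z/3


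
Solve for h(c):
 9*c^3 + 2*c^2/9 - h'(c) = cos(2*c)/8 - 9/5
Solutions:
 h(c) = C1 + 9*c^4/4 + 2*c^3/27 + 9*c/5 - sin(c)*cos(c)/8


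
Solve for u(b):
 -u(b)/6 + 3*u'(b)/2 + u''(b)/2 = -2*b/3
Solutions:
 u(b) = C1*exp(b*(-9 + sqrt(93))/6) + C2*exp(-b*(9 + sqrt(93))/6) + 4*b + 36


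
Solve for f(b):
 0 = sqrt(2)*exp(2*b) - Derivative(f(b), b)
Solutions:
 f(b) = C1 + sqrt(2)*exp(2*b)/2


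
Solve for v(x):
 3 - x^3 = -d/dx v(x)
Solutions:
 v(x) = C1 + x^4/4 - 3*x


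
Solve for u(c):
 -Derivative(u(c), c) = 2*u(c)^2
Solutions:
 u(c) = 1/(C1 + 2*c)


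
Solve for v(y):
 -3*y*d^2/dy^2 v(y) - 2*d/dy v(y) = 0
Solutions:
 v(y) = C1 + C2*y^(1/3)


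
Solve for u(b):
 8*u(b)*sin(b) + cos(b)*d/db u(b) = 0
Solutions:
 u(b) = C1*cos(b)^8


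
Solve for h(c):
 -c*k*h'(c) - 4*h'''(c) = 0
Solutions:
 h(c) = C1 + Integral(C2*airyai(2^(1/3)*c*(-k)^(1/3)/2) + C3*airybi(2^(1/3)*c*(-k)^(1/3)/2), c)


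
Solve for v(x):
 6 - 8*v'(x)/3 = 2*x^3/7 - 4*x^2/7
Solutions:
 v(x) = C1 - 3*x^4/112 + x^3/14 + 9*x/4


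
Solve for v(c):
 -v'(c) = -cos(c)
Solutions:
 v(c) = C1 + sin(c)


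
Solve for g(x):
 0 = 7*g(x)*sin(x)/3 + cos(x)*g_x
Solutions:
 g(x) = C1*cos(x)^(7/3)


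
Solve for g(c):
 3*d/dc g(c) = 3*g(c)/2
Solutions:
 g(c) = C1*exp(c/2)


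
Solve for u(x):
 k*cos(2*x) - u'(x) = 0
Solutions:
 u(x) = C1 + k*sin(2*x)/2


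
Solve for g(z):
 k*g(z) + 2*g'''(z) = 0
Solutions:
 g(z) = C1*exp(2^(2/3)*z*(-k)^(1/3)/2) + C2*exp(2^(2/3)*z*(-k)^(1/3)*(-1 + sqrt(3)*I)/4) + C3*exp(-2^(2/3)*z*(-k)^(1/3)*(1 + sqrt(3)*I)/4)


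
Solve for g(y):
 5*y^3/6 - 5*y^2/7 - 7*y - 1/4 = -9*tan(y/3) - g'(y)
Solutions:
 g(y) = C1 - 5*y^4/24 + 5*y^3/21 + 7*y^2/2 + y/4 + 27*log(cos(y/3))


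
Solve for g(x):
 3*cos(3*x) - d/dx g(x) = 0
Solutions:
 g(x) = C1 + sin(3*x)


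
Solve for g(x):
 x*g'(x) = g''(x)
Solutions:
 g(x) = C1 + C2*erfi(sqrt(2)*x/2)


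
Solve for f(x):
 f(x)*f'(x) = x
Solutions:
 f(x) = -sqrt(C1 + x^2)
 f(x) = sqrt(C1 + x^2)


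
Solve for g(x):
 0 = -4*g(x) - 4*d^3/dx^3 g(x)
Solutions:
 g(x) = C3*exp(-x) + (C1*sin(sqrt(3)*x/2) + C2*cos(sqrt(3)*x/2))*exp(x/2)


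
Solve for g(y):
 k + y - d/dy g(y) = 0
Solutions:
 g(y) = C1 + k*y + y^2/2


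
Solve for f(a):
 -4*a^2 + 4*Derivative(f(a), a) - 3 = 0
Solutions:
 f(a) = C1 + a^3/3 + 3*a/4


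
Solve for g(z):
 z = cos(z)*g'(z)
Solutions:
 g(z) = C1 + Integral(z/cos(z), z)


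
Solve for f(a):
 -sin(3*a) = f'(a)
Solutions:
 f(a) = C1 + cos(3*a)/3


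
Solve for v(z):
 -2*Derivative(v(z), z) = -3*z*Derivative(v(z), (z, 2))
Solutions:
 v(z) = C1 + C2*z^(5/3)


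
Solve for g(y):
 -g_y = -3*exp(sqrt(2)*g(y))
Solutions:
 g(y) = sqrt(2)*(2*log(-1/(C1 + 3*y)) - log(2))/4


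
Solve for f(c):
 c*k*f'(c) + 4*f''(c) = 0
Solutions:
 f(c) = Piecewise((-sqrt(2)*sqrt(pi)*C1*erf(sqrt(2)*c*sqrt(k)/4)/sqrt(k) - C2, (k > 0) | (k < 0)), (-C1*c - C2, True))


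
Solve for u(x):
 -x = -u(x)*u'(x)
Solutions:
 u(x) = -sqrt(C1 + x^2)
 u(x) = sqrt(C1 + x^2)


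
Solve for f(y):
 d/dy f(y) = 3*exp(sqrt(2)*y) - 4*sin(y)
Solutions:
 f(y) = C1 + 3*sqrt(2)*exp(sqrt(2)*y)/2 + 4*cos(y)


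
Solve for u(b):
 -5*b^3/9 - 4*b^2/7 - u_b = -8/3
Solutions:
 u(b) = C1 - 5*b^4/36 - 4*b^3/21 + 8*b/3


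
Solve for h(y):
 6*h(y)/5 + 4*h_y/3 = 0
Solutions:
 h(y) = C1*exp(-9*y/10)


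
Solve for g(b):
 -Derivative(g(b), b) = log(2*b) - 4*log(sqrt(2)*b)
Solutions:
 g(b) = C1 + 3*b*log(b) - 3*b + b*log(2)


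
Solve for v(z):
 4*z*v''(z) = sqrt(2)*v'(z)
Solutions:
 v(z) = C1 + C2*z^(sqrt(2)/4 + 1)


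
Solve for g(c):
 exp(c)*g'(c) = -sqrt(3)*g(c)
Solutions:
 g(c) = C1*exp(sqrt(3)*exp(-c))


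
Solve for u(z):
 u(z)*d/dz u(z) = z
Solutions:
 u(z) = -sqrt(C1 + z^2)
 u(z) = sqrt(C1 + z^2)


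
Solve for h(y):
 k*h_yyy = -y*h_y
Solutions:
 h(y) = C1 + Integral(C2*airyai(y*(-1/k)^(1/3)) + C3*airybi(y*(-1/k)^(1/3)), y)


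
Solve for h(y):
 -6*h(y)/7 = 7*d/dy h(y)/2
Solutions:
 h(y) = C1*exp(-12*y/49)


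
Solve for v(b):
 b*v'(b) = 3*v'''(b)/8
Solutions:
 v(b) = C1 + Integral(C2*airyai(2*3^(2/3)*b/3) + C3*airybi(2*3^(2/3)*b/3), b)


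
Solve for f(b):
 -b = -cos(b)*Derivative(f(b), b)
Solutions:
 f(b) = C1 + Integral(b/cos(b), b)


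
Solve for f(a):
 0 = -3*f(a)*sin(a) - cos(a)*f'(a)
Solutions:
 f(a) = C1*cos(a)^3


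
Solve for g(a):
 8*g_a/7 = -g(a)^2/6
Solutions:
 g(a) = 48/(C1 + 7*a)


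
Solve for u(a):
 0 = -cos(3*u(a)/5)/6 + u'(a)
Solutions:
 -a/6 - 5*log(sin(3*u(a)/5) - 1)/6 + 5*log(sin(3*u(a)/5) + 1)/6 = C1


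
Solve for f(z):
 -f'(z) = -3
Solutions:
 f(z) = C1 + 3*z


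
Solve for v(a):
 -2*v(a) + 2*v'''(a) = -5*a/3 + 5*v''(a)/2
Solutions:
 v(a) = C1*exp(a*(-(24*sqrt(1671) + 989)^(1/3) - 25/(24*sqrt(1671) + 989)^(1/3) + 10)/24)*sin(sqrt(3)*a*(-(24*sqrt(1671) + 989)^(1/3) + 25/(24*sqrt(1671) + 989)^(1/3))/24) + C2*exp(a*(-(24*sqrt(1671) + 989)^(1/3) - 25/(24*sqrt(1671) + 989)^(1/3) + 10)/24)*cos(sqrt(3)*a*(-(24*sqrt(1671) + 989)^(1/3) + 25/(24*sqrt(1671) + 989)^(1/3))/24) + C3*exp(a*(25/(24*sqrt(1671) + 989)^(1/3) + 5 + (24*sqrt(1671) + 989)^(1/3))/12) + 5*a/6


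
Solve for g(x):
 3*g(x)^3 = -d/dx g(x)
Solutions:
 g(x) = -sqrt(2)*sqrt(-1/(C1 - 3*x))/2
 g(x) = sqrt(2)*sqrt(-1/(C1 - 3*x))/2


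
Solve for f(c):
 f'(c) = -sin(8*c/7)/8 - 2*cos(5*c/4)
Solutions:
 f(c) = C1 - 8*sin(5*c/4)/5 + 7*cos(8*c/7)/64


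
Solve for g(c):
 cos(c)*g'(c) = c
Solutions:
 g(c) = C1 + Integral(c/cos(c), c)


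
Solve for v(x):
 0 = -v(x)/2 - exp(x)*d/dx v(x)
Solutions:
 v(x) = C1*exp(exp(-x)/2)


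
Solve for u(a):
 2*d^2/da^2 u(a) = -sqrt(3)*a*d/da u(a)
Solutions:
 u(a) = C1 + C2*erf(3^(1/4)*a/2)


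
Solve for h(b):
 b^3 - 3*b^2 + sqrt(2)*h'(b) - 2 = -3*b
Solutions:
 h(b) = C1 - sqrt(2)*b^4/8 + sqrt(2)*b^3/2 - 3*sqrt(2)*b^2/4 + sqrt(2)*b


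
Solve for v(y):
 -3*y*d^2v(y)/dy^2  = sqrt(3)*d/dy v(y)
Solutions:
 v(y) = C1 + C2*y^(1 - sqrt(3)/3)


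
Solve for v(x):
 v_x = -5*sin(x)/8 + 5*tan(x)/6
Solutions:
 v(x) = C1 - 5*log(cos(x))/6 + 5*cos(x)/8


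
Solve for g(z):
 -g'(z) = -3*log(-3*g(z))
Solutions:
 -Integral(1/(log(-_y) + log(3)), (_y, g(z)))/3 = C1 - z


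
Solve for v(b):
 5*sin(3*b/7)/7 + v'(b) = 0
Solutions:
 v(b) = C1 + 5*cos(3*b/7)/3


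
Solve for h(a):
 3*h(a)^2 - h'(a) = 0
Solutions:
 h(a) = -1/(C1 + 3*a)


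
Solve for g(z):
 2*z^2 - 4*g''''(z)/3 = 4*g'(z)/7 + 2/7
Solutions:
 g(z) = C1 + C4*exp(-3^(1/3)*7^(2/3)*z/7) + 7*z^3/6 - z/2 + (C2*sin(3^(5/6)*7^(2/3)*z/14) + C3*cos(3^(5/6)*7^(2/3)*z/14))*exp(3^(1/3)*7^(2/3)*z/14)


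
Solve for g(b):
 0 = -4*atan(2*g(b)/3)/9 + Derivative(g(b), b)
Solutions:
 Integral(1/atan(2*_y/3), (_y, g(b))) = C1 + 4*b/9


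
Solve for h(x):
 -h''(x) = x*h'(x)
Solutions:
 h(x) = C1 + C2*erf(sqrt(2)*x/2)


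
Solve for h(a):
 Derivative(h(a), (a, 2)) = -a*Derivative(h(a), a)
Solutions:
 h(a) = C1 + C2*erf(sqrt(2)*a/2)


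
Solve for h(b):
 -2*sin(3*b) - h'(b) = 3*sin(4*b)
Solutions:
 h(b) = C1 + 2*cos(3*b)/3 + 3*cos(4*b)/4


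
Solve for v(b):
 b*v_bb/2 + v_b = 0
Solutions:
 v(b) = C1 + C2/b


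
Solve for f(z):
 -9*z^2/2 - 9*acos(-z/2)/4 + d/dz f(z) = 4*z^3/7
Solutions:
 f(z) = C1 + z^4/7 + 3*z^3/2 + 9*z*acos(-z/2)/4 + 9*sqrt(4 - z^2)/4


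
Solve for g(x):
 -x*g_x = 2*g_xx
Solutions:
 g(x) = C1 + C2*erf(x/2)


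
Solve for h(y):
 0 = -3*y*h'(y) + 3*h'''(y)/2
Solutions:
 h(y) = C1 + Integral(C2*airyai(2^(1/3)*y) + C3*airybi(2^(1/3)*y), y)


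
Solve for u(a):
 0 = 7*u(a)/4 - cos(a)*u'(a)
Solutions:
 u(a) = C1*(sin(a) + 1)^(7/8)/(sin(a) - 1)^(7/8)


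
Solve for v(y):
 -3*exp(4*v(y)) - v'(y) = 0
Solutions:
 v(y) = log(-I*(1/(C1 + 12*y))^(1/4))
 v(y) = log(I*(1/(C1 + 12*y))^(1/4))
 v(y) = log(-(1/(C1 + 12*y))^(1/4))
 v(y) = log(1/(C1 + 12*y))/4


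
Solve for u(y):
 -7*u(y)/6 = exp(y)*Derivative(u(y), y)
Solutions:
 u(y) = C1*exp(7*exp(-y)/6)


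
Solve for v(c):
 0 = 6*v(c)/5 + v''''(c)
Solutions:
 v(c) = (C1*sin(10^(3/4)*3^(1/4)*c/10) + C2*cos(10^(3/4)*3^(1/4)*c/10))*exp(-10^(3/4)*3^(1/4)*c/10) + (C3*sin(10^(3/4)*3^(1/4)*c/10) + C4*cos(10^(3/4)*3^(1/4)*c/10))*exp(10^(3/4)*3^(1/4)*c/10)


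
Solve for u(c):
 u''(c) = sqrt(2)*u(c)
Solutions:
 u(c) = C1*exp(-2^(1/4)*c) + C2*exp(2^(1/4)*c)


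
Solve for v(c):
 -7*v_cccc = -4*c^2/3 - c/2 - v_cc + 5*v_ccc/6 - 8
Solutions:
 v(c) = C1 + C2*c + C3*exp(c*(-5 + sqrt(1033))/84) + C4*exp(-c*(5 + sqrt(1033))/84) - c^4/9 - 49*c^3/108 - 3125*c^2/216


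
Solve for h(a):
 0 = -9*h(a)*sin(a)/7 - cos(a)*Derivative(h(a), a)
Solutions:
 h(a) = C1*cos(a)^(9/7)


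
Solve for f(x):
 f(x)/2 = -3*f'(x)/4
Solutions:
 f(x) = C1*exp(-2*x/3)


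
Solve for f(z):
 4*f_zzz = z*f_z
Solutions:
 f(z) = C1 + Integral(C2*airyai(2^(1/3)*z/2) + C3*airybi(2^(1/3)*z/2), z)


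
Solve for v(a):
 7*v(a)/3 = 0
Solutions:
 v(a) = 0


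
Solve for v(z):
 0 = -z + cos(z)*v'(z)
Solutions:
 v(z) = C1 + Integral(z/cos(z), z)


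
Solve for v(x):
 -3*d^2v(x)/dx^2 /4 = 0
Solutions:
 v(x) = C1 + C2*x


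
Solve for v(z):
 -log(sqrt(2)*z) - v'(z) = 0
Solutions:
 v(z) = C1 - z*log(z) - z*log(2)/2 + z


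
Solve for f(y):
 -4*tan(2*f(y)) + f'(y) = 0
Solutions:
 f(y) = -asin(C1*exp(8*y))/2 + pi/2
 f(y) = asin(C1*exp(8*y))/2


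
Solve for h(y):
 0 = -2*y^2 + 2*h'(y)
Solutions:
 h(y) = C1 + y^3/3


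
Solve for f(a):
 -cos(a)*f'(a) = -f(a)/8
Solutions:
 f(a) = C1*(sin(a) + 1)^(1/16)/(sin(a) - 1)^(1/16)


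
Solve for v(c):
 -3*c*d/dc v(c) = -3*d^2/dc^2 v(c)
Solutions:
 v(c) = C1 + C2*erfi(sqrt(2)*c/2)


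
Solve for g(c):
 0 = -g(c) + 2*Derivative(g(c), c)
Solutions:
 g(c) = C1*exp(c/2)


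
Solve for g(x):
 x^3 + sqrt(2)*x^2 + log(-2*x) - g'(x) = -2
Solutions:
 g(x) = C1 + x^4/4 + sqrt(2)*x^3/3 + x*log(-x) + x*(log(2) + 1)


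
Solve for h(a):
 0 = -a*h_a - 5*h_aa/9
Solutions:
 h(a) = C1 + C2*erf(3*sqrt(10)*a/10)


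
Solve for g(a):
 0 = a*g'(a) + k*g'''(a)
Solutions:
 g(a) = C1 + Integral(C2*airyai(a*(-1/k)^(1/3)) + C3*airybi(a*(-1/k)^(1/3)), a)


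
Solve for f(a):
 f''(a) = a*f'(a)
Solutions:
 f(a) = C1 + C2*erfi(sqrt(2)*a/2)


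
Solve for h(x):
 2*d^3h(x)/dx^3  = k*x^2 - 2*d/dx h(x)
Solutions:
 h(x) = C1 + C2*sin(x) + C3*cos(x) + k*x^3/6 - k*x


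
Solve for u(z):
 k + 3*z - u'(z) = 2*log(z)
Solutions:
 u(z) = C1 + k*z + 3*z^2/2 - 2*z*log(z) + 2*z


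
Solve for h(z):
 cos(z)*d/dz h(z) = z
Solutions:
 h(z) = C1 + Integral(z/cos(z), z)


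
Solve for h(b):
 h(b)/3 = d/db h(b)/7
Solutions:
 h(b) = C1*exp(7*b/3)


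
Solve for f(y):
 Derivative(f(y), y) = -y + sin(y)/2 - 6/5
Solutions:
 f(y) = C1 - y^2/2 - 6*y/5 - cos(y)/2


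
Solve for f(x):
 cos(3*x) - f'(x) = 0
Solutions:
 f(x) = C1 + sin(3*x)/3


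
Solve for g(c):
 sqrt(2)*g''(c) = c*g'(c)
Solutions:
 g(c) = C1 + C2*erfi(2^(1/4)*c/2)


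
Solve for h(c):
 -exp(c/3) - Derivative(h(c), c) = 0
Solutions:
 h(c) = C1 - 3*exp(c/3)


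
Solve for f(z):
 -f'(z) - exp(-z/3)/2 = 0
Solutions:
 f(z) = C1 + 3*exp(-z/3)/2


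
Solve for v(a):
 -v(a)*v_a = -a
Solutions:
 v(a) = -sqrt(C1 + a^2)
 v(a) = sqrt(C1 + a^2)


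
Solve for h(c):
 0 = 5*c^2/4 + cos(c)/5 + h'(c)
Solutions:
 h(c) = C1 - 5*c^3/12 - sin(c)/5


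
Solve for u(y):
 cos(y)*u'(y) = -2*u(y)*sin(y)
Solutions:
 u(y) = C1*cos(y)^2


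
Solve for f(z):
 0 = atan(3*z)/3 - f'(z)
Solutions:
 f(z) = C1 + z*atan(3*z)/3 - log(9*z^2 + 1)/18


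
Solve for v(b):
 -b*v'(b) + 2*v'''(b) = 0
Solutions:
 v(b) = C1 + Integral(C2*airyai(2^(2/3)*b/2) + C3*airybi(2^(2/3)*b/2), b)


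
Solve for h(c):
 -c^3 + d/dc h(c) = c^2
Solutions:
 h(c) = C1 + c^4/4 + c^3/3


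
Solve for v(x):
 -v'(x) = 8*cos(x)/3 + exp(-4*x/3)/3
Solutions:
 v(x) = C1 - 8*sin(x)/3 + exp(-4*x/3)/4


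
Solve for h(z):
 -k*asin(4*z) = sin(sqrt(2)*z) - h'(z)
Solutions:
 h(z) = C1 + k*(z*asin(4*z) + sqrt(1 - 16*z^2)/4) - sqrt(2)*cos(sqrt(2)*z)/2


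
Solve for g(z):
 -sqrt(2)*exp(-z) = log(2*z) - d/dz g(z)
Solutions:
 g(z) = C1 + z*log(z) + z*(-1 + log(2)) - sqrt(2)*exp(-z)


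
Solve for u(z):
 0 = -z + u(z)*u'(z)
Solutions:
 u(z) = -sqrt(C1 + z^2)
 u(z) = sqrt(C1 + z^2)


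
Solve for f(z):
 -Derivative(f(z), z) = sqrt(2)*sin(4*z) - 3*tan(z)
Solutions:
 f(z) = C1 - 3*log(cos(z)) + sqrt(2)*cos(4*z)/4


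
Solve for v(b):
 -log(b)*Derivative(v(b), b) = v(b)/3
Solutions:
 v(b) = C1*exp(-li(b)/3)


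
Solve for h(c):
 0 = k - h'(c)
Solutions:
 h(c) = C1 + c*k


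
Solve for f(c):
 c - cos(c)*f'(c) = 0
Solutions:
 f(c) = C1 + Integral(c/cos(c), c)


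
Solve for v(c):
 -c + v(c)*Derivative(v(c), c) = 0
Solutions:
 v(c) = -sqrt(C1 + c^2)
 v(c) = sqrt(C1 + c^2)


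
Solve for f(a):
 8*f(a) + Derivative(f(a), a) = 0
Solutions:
 f(a) = C1*exp(-8*a)


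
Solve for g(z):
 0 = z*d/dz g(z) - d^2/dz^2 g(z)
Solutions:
 g(z) = C1 + C2*erfi(sqrt(2)*z/2)


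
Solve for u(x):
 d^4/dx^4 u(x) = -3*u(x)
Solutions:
 u(x) = (C1*sin(sqrt(2)*3^(1/4)*x/2) + C2*cos(sqrt(2)*3^(1/4)*x/2))*exp(-sqrt(2)*3^(1/4)*x/2) + (C3*sin(sqrt(2)*3^(1/4)*x/2) + C4*cos(sqrt(2)*3^(1/4)*x/2))*exp(sqrt(2)*3^(1/4)*x/2)


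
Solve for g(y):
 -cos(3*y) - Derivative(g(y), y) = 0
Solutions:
 g(y) = C1 - sin(3*y)/3


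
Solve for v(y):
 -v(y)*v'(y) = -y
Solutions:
 v(y) = -sqrt(C1 + y^2)
 v(y) = sqrt(C1 + y^2)


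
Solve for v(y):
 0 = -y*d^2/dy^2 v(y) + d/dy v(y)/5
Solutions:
 v(y) = C1 + C2*y^(6/5)


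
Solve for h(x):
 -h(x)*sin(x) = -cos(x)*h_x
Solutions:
 h(x) = C1/cos(x)


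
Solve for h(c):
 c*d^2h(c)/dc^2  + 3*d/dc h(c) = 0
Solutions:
 h(c) = C1 + C2/c^2


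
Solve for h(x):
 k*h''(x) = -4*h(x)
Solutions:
 h(x) = C1*exp(-2*x*sqrt(-1/k)) + C2*exp(2*x*sqrt(-1/k))


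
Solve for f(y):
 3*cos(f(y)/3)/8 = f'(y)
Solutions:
 -3*y/8 - 3*log(sin(f(y)/3) - 1)/2 + 3*log(sin(f(y)/3) + 1)/2 = C1


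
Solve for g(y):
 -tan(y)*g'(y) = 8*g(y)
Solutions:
 g(y) = C1/sin(y)^8


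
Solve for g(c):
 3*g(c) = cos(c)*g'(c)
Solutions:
 g(c) = C1*(sin(c) + 1)^(3/2)/(sin(c) - 1)^(3/2)


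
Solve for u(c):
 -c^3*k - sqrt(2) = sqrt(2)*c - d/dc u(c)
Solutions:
 u(c) = C1 + c^4*k/4 + sqrt(2)*c^2/2 + sqrt(2)*c


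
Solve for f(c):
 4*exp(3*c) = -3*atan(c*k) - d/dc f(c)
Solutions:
 f(c) = C1 - 3*Piecewise((c*atan(c*k) - log(c^2*k^2 + 1)/(2*k), Ne(k, 0)), (0, True)) - 4*exp(3*c)/3


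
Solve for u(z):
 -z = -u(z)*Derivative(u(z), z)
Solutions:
 u(z) = -sqrt(C1 + z^2)
 u(z) = sqrt(C1 + z^2)


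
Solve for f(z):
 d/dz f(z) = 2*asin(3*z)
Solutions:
 f(z) = C1 + 2*z*asin(3*z) + 2*sqrt(1 - 9*z^2)/3


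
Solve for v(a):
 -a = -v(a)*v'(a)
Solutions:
 v(a) = -sqrt(C1 + a^2)
 v(a) = sqrt(C1 + a^2)


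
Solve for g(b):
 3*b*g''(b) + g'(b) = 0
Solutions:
 g(b) = C1 + C2*b^(2/3)


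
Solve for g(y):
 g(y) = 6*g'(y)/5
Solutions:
 g(y) = C1*exp(5*y/6)


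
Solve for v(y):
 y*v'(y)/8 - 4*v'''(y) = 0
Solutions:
 v(y) = C1 + Integral(C2*airyai(2^(1/3)*y/4) + C3*airybi(2^(1/3)*y/4), y)


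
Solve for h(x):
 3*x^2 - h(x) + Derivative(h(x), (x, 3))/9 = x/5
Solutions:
 h(x) = C3*exp(3^(2/3)*x) + 3*x^2 - x/5 + (C1*sin(3*3^(1/6)*x/2) + C2*cos(3*3^(1/6)*x/2))*exp(-3^(2/3)*x/2)


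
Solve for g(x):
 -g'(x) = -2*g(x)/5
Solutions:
 g(x) = C1*exp(2*x/5)


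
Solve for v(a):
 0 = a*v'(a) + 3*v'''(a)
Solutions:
 v(a) = C1 + Integral(C2*airyai(-3^(2/3)*a/3) + C3*airybi(-3^(2/3)*a/3), a)


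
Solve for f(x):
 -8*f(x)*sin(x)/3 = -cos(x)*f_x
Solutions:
 f(x) = C1/cos(x)^(8/3)


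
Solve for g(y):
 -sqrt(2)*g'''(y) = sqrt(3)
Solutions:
 g(y) = C1 + C2*y + C3*y^2 - sqrt(6)*y^3/12


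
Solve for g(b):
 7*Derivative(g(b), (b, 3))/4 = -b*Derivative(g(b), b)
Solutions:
 g(b) = C1 + Integral(C2*airyai(-14^(2/3)*b/7) + C3*airybi(-14^(2/3)*b/7), b)


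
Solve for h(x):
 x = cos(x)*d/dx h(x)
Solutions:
 h(x) = C1 + Integral(x/cos(x), x)


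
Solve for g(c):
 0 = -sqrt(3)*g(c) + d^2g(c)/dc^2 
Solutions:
 g(c) = C1*exp(-3^(1/4)*c) + C2*exp(3^(1/4)*c)


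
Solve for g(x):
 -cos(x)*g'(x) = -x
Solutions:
 g(x) = C1 + Integral(x/cos(x), x)


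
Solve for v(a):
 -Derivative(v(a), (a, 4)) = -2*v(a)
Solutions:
 v(a) = C1*exp(-2^(1/4)*a) + C2*exp(2^(1/4)*a) + C3*sin(2^(1/4)*a) + C4*cos(2^(1/4)*a)


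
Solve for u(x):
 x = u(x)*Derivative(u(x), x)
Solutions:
 u(x) = -sqrt(C1 + x^2)
 u(x) = sqrt(C1 + x^2)


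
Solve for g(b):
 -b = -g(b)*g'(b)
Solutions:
 g(b) = -sqrt(C1 + b^2)
 g(b) = sqrt(C1 + b^2)


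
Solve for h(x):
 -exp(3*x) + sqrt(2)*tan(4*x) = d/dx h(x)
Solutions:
 h(x) = C1 - exp(3*x)/3 - sqrt(2)*log(cos(4*x))/4


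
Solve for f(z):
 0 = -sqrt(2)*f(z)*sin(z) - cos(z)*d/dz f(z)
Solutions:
 f(z) = C1*cos(z)^(sqrt(2))


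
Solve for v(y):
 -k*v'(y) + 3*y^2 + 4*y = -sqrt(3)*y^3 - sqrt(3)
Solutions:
 v(y) = C1 + sqrt(3)*y^4/(4*k) + y^3/k + 2*y^2/k + sqrt(3)*y/k


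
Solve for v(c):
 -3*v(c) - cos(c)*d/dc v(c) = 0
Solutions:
 v(c) = C1*(sin(c) - 1)^(3/2)/(sin(c) + 1)^(3/2)


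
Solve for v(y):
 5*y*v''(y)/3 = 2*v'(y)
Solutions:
 v(y) = C1 + C2*y^(11/5)


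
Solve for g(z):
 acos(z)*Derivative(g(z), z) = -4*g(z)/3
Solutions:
 g(z) = C1*exp(-4*Integral(1/acos(z), z)/3)


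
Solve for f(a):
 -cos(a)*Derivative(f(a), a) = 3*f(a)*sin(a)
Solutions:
 f(a) = C1*cos(a)^3


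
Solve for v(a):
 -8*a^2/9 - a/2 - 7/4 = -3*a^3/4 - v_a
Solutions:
 v(a) = C1 - 3*a^4/16 + 8*a^3/27 + a^2/4 + 7*a/4


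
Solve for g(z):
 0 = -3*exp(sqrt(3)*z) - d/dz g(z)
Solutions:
 g(z) = C1 - sqrt(3)*exp(sqrt(3)*z)


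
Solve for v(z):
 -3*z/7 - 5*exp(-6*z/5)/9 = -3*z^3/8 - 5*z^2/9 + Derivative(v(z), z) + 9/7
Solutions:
 v(z) = C1 + 3*z^4/32 + 5*z^3/27 - 3*z^2/14 - 9*z/7 + 25*exp(-6*z/5)/54


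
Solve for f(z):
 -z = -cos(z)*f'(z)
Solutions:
 f(z) = C1 + Integral(z/cos(z), z)


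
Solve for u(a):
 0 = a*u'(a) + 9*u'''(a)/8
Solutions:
 u(a) = C1 + Integral(C2*airyai(-2*3^(1/3)*a/3) + C3*airybi(-2*3^(1/3)*a/3), a)


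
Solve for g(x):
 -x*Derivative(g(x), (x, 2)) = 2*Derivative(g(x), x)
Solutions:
 g(x) = C1 + C2/x


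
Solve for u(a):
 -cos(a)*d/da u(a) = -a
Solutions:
 u(a) = C1 + Integral(a/cos(a), a)


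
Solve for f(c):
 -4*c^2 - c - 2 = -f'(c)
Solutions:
 f(c) = C1 + 4*c^3/3 + c^2/2 + 2*c


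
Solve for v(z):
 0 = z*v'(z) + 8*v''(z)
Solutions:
 v(z) = C1 + C2*erf(z/4)


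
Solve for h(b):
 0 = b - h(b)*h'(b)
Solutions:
 h(b) = -sqrt(C1 + b^2)
 h(b) = sqrt(C1 + b^2)


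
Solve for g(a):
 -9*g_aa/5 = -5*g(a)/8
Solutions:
 g(a) = C1*exp(-5*sqrt(2)*a/12) + C2*exp(5*sqrt(2)*a/12)


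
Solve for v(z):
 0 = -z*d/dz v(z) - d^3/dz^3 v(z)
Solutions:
 v(z) = C1 + Integral(C2*airyai(-z) + C3*airybi(-z), z)


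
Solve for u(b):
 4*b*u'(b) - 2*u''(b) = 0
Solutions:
 u(b) = C1 + C2*erfi(b)


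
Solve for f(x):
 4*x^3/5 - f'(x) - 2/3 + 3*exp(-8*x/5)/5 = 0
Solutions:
 f(x) = C1 + x^4/5 - 2*x/3 - 3*exp(-8*x/5)/8


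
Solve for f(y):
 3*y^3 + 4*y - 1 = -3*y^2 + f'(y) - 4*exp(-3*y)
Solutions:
 f(y) = C1 + 3*y^4/4 + y^3 + 2*y^2 - y - 4*exp(-3*y)/3


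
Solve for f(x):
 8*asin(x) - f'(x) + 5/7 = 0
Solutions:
 f(x) = C1 + 8*x*asin(x) + 5*x/7 + 8*sqrt(1 - x^2)


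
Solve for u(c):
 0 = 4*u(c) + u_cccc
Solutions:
 u(c) = (C1*sin(c) + C2*cos(c))*exp(-c) + (C3*sin(c) + C4*cos(c))*exp(c)


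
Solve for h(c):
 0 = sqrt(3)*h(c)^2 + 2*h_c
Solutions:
 h(c) = 2/(C1 + sqrt(3)*c)


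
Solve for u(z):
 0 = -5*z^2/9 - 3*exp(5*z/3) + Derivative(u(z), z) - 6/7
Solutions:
 u(z) = C1 + 5*z^3/27 + 6*z/7 + 9*exp(5*z/3)/5


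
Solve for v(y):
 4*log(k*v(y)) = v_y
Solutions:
 li(k*v(y))/k = C1 + 4*y


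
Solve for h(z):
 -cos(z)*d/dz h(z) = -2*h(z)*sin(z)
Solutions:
 h(z) = C1/cos(z)^2


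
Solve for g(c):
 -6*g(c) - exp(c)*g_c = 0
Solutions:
 g(c) = C1*exp(6*exp(-c))


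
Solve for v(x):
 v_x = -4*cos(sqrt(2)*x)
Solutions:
 v(x) = C1 - 2*sqrt(2)*sin(sqrt(2)*x)


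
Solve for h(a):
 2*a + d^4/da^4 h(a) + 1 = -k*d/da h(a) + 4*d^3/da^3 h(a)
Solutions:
 h(a) = C1 + C2*exp(a*(-(27*k/2 + sqrt((27*k - 128)^2 - 16384)/2 - 64)^(1/3) + 4 - 16/(27*k/2 + sqrt((27*k - 128)^2 - 16384)/2 - 64)^(1/3))/3) + C3*exp(a*((27*k/2 + sqrt((27*k - 128)^2 - 16384)/2 - 64)^(1/3) - sqrt(3)*I*(27*k/2 + sqrt((27*k - 128)^2 - 16384)/2 - 64)^(1/3) + 8 - 64/((-1 + sqrt(3)*I)*(27*k/2 + sqrt((27*k - 128)^2 - 16384)/2 - 64)^(1/3)))/6) + C4*exp(a*((27*k/2 + sqrt((27*k - 128)^2 - 16384)/2 - 64)^(1/3) + sqrt(3)*I*(27*k/2 + sqrt((27*k - 128)^2 - 16384)/2 - 64)^(1/3) + 8 + 64/((1 + sqrt(3)*I)*(27*k/2 + sqrt((27*k - 128)^2 - 16384)/2 - 64)^(1/3)))/6) - a^2/k - a/k


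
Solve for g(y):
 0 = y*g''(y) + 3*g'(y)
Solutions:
 g(y) = C1 + C2/y^2


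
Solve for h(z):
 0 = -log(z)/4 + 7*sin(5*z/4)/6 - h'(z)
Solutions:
 h(z) = C1 - z*log(z)/4 + z/4 - 14*cos(5*z/4)/15


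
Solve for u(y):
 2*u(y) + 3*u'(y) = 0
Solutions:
 u(y) = C1*exp(-2*y/3)


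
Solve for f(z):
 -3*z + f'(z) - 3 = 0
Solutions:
 f(z) = C1 + 3*z^2/2 + 3*z


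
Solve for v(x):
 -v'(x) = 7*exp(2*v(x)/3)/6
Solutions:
 v(x) = 3*log(-sqrt(-1/(C1 - 7*x))) + 3*log(3)
 v(x) = 3*log(-1/(C1 - 7*x))/2 + 3*log(3)


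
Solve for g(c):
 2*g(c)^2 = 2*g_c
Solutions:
 g(c) = -1/(C1 + c)


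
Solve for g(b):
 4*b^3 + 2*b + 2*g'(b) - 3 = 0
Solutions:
 g(b) = C1 - b^4/2 - b^2/2 + 3*b/2


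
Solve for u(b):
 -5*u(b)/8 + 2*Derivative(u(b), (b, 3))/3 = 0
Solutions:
 u(b) = C3*exp(15^(1/3)*2^(2/3)*b/4) + (C1*sin(2^(2/3)*3^(5/6)*5^(1/3)*b/8) + C2*cos(2^(2/3)*3^(5/6)*5^(1/3)*b/8))*exp(-15^(1/3)*2^(2/3)*b/8)


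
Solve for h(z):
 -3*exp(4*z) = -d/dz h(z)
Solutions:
 h(z) = C1 + 3*exp(4*z)/4


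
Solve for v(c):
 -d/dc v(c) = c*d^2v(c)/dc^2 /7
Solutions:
 v(c) = C1 + C2/c^6


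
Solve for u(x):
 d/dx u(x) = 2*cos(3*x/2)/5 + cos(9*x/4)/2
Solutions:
 u(x) = C1 + 4*sin(3*x/2)/15 + 2*sin(9*x/4)/9


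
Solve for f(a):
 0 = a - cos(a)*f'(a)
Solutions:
 f(a) = C1 + Integral(a/cos(a), a)


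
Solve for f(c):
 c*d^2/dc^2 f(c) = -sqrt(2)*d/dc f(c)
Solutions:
 f(c) = C1 + C2*c^(1 - sqrt(2))


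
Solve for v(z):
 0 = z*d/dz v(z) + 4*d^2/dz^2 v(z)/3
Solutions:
 v(z) = C1 + C2*erf(sqrt(6)*z/4)


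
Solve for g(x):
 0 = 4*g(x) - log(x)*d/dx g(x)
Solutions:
 g(x) = C1*exp(4*li(x))


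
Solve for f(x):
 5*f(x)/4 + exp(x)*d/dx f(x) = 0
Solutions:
 f(x) = C1*exp(5*exp(-x)/4)


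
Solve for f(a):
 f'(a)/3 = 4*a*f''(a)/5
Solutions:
 f(a) = C1 + C2*a^(17/12)


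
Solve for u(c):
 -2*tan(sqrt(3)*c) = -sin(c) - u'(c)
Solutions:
 u(c) = C1 - 2*sqrt(3)*log(cos(sqrt(3)*c))/3 + cos(c)


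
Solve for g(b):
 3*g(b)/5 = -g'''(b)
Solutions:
 g(b) = C3*exp(-3^(1/3)*5^(2/3)*b/5) + (C1*sin(3^(5/6)*5^(2/3)*b/10) + C2*cos(3^(5/6)*5^(2/3)*b/10))*exp(3^(1/3)*5^(2/3)*b/10)


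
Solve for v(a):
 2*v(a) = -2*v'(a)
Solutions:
 v(a) = C1*exp(-a)


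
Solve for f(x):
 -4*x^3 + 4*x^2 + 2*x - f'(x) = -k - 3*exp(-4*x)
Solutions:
 f(x) = C1 + k*x - x^4 + 4*x^3/3 + x^2 - 3*exp(-4*x)/4


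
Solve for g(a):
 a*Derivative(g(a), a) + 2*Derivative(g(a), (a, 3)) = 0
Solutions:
 g(a) = C1 + Integral(C2*airyai(-2^(2/3)*a/2) + C3*airybi(-2^(2/3)*a/2), a)


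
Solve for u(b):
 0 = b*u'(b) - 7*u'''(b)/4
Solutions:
 u(b) = C1 + Integral(C2*airyai(14^(2/3)*b/7) + C3*airybi(14^(2/3)*b/7), b)


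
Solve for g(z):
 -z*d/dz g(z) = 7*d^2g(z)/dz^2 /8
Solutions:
 g(z) = C1 + C2*erf(2*sqrt(7)*z/7)


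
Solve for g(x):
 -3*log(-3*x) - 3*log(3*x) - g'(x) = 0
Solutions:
 g(x) = C1 - 6*x*log(x) + 3*x*(-2*log(3) + 2 - I*pi)


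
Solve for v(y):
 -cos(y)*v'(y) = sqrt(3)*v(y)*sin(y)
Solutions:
 v(y) = C1*cos(y)^(sqrt(3))


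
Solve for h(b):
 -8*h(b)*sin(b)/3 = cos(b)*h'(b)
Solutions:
 h(b) = C1*cos(b)^(8/3)


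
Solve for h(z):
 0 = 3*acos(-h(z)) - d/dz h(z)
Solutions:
 Integral(1/acos(-_y), (_y, h(z))) = C1 + 3*z


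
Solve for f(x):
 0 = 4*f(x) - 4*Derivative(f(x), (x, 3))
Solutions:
 f(x) = C3*exp(x) + (C1*sin(sqrt(3)*x/2) + C2*cos(sqrt(3)*x/2))*exp(-x/2)


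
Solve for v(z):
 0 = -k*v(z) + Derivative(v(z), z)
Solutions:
 v(z) = C1*exp(k*z)


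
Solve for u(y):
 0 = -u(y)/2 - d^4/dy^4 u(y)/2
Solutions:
 u(y) = (C1*sin(sqrt(2)*y/2) + C2*cos(sqrt(2)*y/2))*exp(-sqrt(2)*y/2) + (C3*sin(sqrt(2)*y/2) + C4*cos(sqrt(2)*y/2))*exp(sqrt(2)*y/2)


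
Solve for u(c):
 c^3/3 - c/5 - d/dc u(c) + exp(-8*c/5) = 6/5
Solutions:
 u(c) = C1 + c^4/12 - c^2/10 - 6*c/5 - 5*exp(-8*c/5)/8


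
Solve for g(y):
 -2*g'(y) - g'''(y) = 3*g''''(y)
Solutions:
 g(y) = C1 + C4*exp(-y) + (C2*sin(sqrt(5)*y/3) + C3*cos(sqrt(5)*y/3))*exp(y/3)


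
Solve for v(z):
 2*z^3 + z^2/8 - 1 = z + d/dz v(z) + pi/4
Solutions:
 v(z) = C1 + z^4/2 + z^3/24 - z^2/2 - z - pi*z/4


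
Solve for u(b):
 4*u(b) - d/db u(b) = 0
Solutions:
 u(b) = C1*exp(4*b)


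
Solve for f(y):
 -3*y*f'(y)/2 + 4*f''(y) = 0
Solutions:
 f(y) = C1 + C2*erfi(sqrt(3)*y/4)


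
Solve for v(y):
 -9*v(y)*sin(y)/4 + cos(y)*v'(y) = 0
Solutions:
 v(y) = C1/cos(y)^(9/4)


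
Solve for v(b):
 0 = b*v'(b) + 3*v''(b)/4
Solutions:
 v(b) = C1 + C2*erf(sqrt(6)*b/3)


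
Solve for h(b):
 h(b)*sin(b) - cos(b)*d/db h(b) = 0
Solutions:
 h(b) = C1/cos(b)


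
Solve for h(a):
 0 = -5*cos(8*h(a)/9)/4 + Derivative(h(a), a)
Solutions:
 -5*a/4 - 9*log(sin(8*h(a)/9) - 1)/16 + 9*log(sin(8*h(a)/9) + 1)/16 = C1


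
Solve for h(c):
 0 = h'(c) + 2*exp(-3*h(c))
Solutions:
 h(c) = log(C1 - 6*c)/3
 h(c) = log((-3^(1/3) - 3^(5/6)*I)*(C1 - 2*c)^(1/3)/2)
 h(c) = log((-3^(1/3) + 3^(5/6)*I)*(C1 - 2*c)^(1/3)/2)


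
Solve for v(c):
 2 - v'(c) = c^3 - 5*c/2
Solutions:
 v(c) = C1 - c^4/4 + 5*c^2/4 + 2*c


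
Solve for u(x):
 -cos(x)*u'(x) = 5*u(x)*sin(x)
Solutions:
 u(x) = C1*cos(x)^5


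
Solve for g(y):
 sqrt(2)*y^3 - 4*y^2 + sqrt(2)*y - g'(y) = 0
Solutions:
 g(y) = C1 + sqrt(2)*y^4/4 - 4*y^3/3 + sqrt(2)*y^2/2


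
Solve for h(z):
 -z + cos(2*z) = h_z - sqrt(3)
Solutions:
 h(z) = C1 - z^2/2 + sqrt(3)*z + sin(2*z)/2


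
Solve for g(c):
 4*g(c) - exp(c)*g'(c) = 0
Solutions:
 g(c) = C1*exp(-4*exp(-c))


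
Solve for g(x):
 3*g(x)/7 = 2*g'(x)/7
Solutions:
 g(x) = C1*exp(3*x/2)


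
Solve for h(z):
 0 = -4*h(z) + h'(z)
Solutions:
 h(z) = C1*exp(4*z)


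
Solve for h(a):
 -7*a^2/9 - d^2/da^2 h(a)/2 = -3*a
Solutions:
 h(a) = C1 + C2*a - 7*a^4/54 + a^3


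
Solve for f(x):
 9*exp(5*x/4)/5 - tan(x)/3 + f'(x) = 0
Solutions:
 f(x) = C1 - 36*exp(5*x/4)/25 - log(cos(x))/3


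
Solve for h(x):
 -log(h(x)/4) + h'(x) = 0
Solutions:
 Integral(1/(-log(_y) + 2*log(2)), (_y, h(x))) = C1 - x


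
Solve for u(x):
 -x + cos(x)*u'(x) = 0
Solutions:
 u(x) = C1 + Integral(x/cos(x), x)


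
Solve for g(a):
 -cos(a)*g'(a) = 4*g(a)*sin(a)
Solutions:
 g(a) = C1*cos(a)^4


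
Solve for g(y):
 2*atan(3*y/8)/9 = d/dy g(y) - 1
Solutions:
 g(y) = C1 + 2*y*atan(3*y/8)/9 + y - 8*log(9*y^2 + 64)/27


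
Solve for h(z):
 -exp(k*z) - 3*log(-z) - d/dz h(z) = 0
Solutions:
 h(z) = C1 - 3*z*log(-z) + 3*z + Piecewise((-exp(k*z)/k, Ne(k, 0)), (-z, True))


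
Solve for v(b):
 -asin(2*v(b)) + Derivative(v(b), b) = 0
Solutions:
 Integral(1/asin(2*_y), (_y, v(b))) = C1 + b


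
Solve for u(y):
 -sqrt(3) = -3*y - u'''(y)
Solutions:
 u(y) = C1 + C2*y + C3*y^2 - y^4/8 + sqrt(3)*y^3/6


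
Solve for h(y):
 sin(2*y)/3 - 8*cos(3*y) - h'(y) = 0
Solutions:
 h(y) = C1 - 8*sin(3*y)/3 - cos(2*y)/6


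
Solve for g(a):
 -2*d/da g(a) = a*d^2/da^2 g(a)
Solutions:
 g(a) = C1 + C2/a


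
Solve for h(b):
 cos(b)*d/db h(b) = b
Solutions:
 h(b) = C1 + Integral(b/cos(b), b)


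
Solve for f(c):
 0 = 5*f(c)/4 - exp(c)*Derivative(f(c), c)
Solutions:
 f(c) = C1*exp(-5*exp(-c)/4)


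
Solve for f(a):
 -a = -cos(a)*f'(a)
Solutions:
 f(a) = C1 + Integral(a/cos(a), a)


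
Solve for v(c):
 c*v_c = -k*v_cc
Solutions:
 v(c) = C1 + C2*sqrt(k)*erf(sqrt(2)*c*sqrt(1/k)/2)


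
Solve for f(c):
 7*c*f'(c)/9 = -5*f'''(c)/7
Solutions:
 f(c) = C1 + Integral(C2*airyai(-7^(2/3)*75^(1/3)*c/15) + C3*airybi(-7^(2/3)*75^(1/3)*c/15), c)


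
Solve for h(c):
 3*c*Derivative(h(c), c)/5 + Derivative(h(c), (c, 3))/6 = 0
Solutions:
 h(c) = C1 + Integral(C2*airyai(-18^(1/3)*5^(2/3)*c/5) + C3*airybi(-18^(1/3)*5^(2/3)*c/5), c)


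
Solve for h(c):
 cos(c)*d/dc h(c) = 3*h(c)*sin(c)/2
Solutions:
 h(c) = C1/cos(c)^(3/2)


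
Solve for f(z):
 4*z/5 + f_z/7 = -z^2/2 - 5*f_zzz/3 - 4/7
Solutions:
 f(z) = C1 + C2*sin(sqrt(105)*z/35) + C3*cos(sqrt(105)*z/35) - 7*z^3/6 - 14*z^2/5 + 233*z/3


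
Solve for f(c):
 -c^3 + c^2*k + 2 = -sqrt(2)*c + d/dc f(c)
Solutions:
 f(c) = C1 - c^4/4 + c^3*k/3 + sqrt(2)*c^2/2 + 2*c


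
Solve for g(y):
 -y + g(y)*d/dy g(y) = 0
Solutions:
 g(y) = -sqrt(C1 + y^2)
 g(y) = sqrt(C1 + y^2)


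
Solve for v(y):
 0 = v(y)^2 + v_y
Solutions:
 v(y) = 1/(C1 + y)


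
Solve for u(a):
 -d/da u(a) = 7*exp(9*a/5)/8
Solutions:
 u(a) = C1 - 35*exp(9*a/5)/72


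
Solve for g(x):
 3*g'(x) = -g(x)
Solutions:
 g(x) = C1*exp(-x/3)


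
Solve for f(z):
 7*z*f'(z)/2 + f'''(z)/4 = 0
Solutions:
 f(z) = C1 + Integral(C2*airyai(-14^(1/3)*z) + C3*airybi(-14^(1/3)*z), z)


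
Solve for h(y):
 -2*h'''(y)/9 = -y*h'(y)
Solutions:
 h(y) = C1 + Integral(C2*airyai(6^(2/3)*y/2) + C3*airybi(6^(2/3)*y/2), y)


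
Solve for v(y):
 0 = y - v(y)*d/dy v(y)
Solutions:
 v(y) = -sqrt(C1 + y^2)
 v(y) = sqrt(C1 + y^2)


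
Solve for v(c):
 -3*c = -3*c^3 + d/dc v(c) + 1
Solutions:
 v(c) = C1 + 3*c^4/4 - 3*c^2/2 - c
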